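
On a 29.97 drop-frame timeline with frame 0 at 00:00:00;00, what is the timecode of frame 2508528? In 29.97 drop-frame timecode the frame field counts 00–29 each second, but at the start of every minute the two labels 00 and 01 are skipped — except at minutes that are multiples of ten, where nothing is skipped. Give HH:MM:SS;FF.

Each 10-minute DF block holds 10 × 60 × 30 − 9 × 2 = 17982 frames. 2508528 ÷ 17982 → 139 full blocks, remainder 9030.
Within the partial block the first minute is 1800 frames and each further minute 1798, so 5 further minute boundaries passed. Total skipped labels = 18 × 139 + 2 × 5 = 2512.
Non-drop label index = 2508528 + 2512 = 2511040; at 30 labels/s that is 23:15:01:10, i.e. DF 23:15:01;10.

23:15:01;10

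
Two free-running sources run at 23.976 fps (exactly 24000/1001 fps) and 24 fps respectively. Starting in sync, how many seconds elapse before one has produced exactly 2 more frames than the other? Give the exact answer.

1001/12 seconds

The gap grows by |24 − 24000/1001| = 24/1001 frames per second.
Time for a 2-frame gap: 2 ÷ (24/1001) = 1001/12 s.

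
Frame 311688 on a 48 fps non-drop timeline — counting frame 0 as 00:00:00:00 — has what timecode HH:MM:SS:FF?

01:48:13:24

311688 ÷ 48 = 6493 full seconds, remainder 24 frames.
6493 s = 1 h 48 min 13 s.
Timecode: 01:48:13:24.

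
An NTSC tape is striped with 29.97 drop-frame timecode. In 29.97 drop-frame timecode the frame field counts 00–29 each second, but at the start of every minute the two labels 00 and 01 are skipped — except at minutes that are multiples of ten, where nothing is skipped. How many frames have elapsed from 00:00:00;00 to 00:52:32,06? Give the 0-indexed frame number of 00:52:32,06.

As if non-drop at 30 labels/s: (0 × 3600 + 52 × 60 + 32) × 30 + 6 = 94566.
Minute boundaries passed: 52; those not divisible by 10: 52 − 5 = 47; dropped labels = 2 × 47 = 94.
Actual frame index = 94566 − 94 = 94472.

94472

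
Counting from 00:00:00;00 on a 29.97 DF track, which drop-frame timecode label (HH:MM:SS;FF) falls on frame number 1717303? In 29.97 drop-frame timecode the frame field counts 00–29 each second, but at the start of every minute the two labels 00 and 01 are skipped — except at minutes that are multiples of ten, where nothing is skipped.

15:55:00;23

Ten DF minutes hold 17982 frames, so frame 1717303 lies in block 95 (frames 1708290–1726271) with 9013 frames into that block.
The block's first minute is 1800 frames and the rest 1798 each; 9013 frames reaches minute 5, so 95 × 18 + 5 × 2 = 1720 labels have been skipped so far.
Adding those back, label number 1717303 + 1720 = 1719023 at 30 labels/s is 57300 s + 23 f = 15 h 55 min 0 s frame 23, i.e. 15:55:00;23.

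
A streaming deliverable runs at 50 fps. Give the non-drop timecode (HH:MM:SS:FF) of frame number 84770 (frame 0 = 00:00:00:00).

84770 ÷ 50 = 1695 full seconds, remainder 20 frames.
1695 s = 0 h 28 min 15 s.
Timecode: 00:28:15:20.

00:28:15:20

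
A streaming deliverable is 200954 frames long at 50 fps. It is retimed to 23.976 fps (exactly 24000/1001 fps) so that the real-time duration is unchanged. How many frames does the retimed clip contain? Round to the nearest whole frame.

96362 frames

Frames at target rate = 200954 × (24000/1001) / (50) = 7419840/77 ≈ 96361.558.
Nearest whole frame: 96362.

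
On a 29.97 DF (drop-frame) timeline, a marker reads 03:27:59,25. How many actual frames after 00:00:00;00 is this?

374021

Complete 10-minute blocks: 20, each 17982 frames → 359640.
Remaining 7 whole minutes in the current block: 1800 + 6 × 1798 = 12588 frames.
Within the current minute: 59 × 30 + 25 − 2 = 1793 (labels ;00/;01 skipped at this minute). Total = 359640 + 12588 + 1793 = 374021.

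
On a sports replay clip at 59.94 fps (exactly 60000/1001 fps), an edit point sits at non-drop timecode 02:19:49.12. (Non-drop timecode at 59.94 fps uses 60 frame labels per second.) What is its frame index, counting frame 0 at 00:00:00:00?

503352

Total seconds to the label: (2 × 3600 + 19 × 60 + 49) = 8389.
Frame index = 8389 × 60 + 12 = 503352.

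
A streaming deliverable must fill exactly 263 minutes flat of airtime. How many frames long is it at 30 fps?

473400 frames

263 min = 15780 s.
Frames = 15780 × 30 = 473400.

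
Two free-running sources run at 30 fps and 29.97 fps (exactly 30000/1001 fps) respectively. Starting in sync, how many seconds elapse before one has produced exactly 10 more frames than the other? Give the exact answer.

1001/3 seconds

The gap grows by |30000/1001 − 30| = 30/1001 frames per second.
Time for a 10-frame gap: 10 ÷ (30/1001) = 1001/3 s.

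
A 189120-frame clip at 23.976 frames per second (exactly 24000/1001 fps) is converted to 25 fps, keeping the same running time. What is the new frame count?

Target frames = source frames × (target rate / source rate) = 189120 × (25)/(24000/1001) = 189120 × 1001/960 = 197197.

197197 frames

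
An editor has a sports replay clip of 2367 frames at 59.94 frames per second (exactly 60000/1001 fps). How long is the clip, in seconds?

39.48945 seconds

Running time = 2367 / (60000/1001) = 39.48945 s.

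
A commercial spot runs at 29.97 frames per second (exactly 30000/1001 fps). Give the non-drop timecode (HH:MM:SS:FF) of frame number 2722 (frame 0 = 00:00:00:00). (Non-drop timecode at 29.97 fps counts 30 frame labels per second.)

00:01:30:22

2722 ÷ 30 = 90 full seconds, remainder 22 frames.
90 s = 0 h 1 min 30 s.
Timecode: 00:01:30:22.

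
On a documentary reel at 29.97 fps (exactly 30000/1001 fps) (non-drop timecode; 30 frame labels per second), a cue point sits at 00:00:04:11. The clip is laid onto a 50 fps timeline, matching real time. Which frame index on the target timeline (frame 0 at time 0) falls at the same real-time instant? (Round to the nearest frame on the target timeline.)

frame 219

Source frame index: (0×3600 + 0×60 + 4) × 30 + 11 = 131.
Real time: 131 / (30000/1001) = 131131/30000 s.
Target frame: (131131/30000) × (50) = 131131/600 ≈ 218.552 → 219.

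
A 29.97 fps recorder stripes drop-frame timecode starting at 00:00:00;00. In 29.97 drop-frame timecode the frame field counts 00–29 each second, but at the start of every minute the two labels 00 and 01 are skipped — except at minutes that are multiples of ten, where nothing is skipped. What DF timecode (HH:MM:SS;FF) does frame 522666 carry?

Each 10-minute DF block holds 10 × 60 × 30 − 9 × 2 = 17982 frames. 522666 ÷ 17982 → 29 full blocks, remainder 1188.
Within the partial block the first minute is 1800 frames and each further minute 1798, so 0 further minute boundaries passed. Total skipped labels = 18 × 29 + 2 × 0 = 522.
Non-drop label index = 522666 + 522 = 523188; at 30 labels/s that is 04:50:39:18, i.e. DF 04:50:39;18.

04:50:39;18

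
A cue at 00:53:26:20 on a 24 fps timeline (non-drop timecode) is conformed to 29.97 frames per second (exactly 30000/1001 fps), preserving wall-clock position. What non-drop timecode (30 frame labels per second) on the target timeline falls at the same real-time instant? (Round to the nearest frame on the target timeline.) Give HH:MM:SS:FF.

00:53:23:19

Source frame index: (0×3600 + 53×60 + 26) × 24 + 20 = 76964.
Real time: 76964 / (24) = 19241/6 s.
Target frame: (19241/6) × (30000/1001) = 96205000/1001 ≈ 96108.891 → 96109.
At 30 labels/s: frame 96109 → 00:53:23:19.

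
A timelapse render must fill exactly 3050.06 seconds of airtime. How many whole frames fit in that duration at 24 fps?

73201 frames

Frames = 3050.06 × 24 = 1830036/25 ≈ 73201.4400.
Complete frames: 73201.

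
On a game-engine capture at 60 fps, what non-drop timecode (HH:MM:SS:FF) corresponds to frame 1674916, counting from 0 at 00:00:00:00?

07:45:15:16

1674916 ÷ 60 = 27915 full seconds, remainder 16 frames.
27915 s = 7 h 45 min 15 s.
Timecode: 07:45:15:16.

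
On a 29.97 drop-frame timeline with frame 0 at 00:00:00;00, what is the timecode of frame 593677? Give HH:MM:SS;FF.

Ten DF minutes hold 17982 frames, so frame 593677 lies in block 33 (frames 593406–611387) with 271 frames into that block.
The block's first minute is 1800 frames and the rest 1798 each; 271 frames reaches minute 0, so 33 × 18 + 0 × 2 = 594 labels have been skipped so far.
Adding those back, label number 593677 + 594 = 594271 at 30 labels/s is 19809 s + 1 f = 5 h 30 min 9 s frame 1, i.e. 05:30:09;01.

05:30:09;01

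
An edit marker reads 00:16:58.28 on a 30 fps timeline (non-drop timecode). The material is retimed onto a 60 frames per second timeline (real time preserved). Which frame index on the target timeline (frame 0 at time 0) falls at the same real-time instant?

frame 61136

Source frame index: (0×3600 + 16×60 + 58) × 30 + 28 = 30568.
Real time: 30568 / (30) = 15284/15 s.
Target frame: (15284/15) × (60) = 61136.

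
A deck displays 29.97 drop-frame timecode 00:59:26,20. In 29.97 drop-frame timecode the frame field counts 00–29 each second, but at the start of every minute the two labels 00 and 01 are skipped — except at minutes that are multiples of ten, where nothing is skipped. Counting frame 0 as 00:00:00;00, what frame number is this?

As if non-drop at 30 labels/s: (0 × 3600 + 59 × 60 + 26) × 30 + 20 = 107000.
Minute boundaries passed: 59; those not divisible by 10: 59 − 5 = 54; dropped labels = 2 × 54 = 108.
Actual frame index = 107000 − 108 = 106892.

106892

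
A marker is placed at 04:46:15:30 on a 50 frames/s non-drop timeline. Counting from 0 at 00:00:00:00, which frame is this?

frame 858780

Total seconds to the label: (4 × 3600 + 46 × 60 + 15) = 17175.
Frame index = 17175 × 50 + 30 = 858780.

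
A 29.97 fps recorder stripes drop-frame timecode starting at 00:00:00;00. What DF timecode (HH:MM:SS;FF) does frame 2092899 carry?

19:23:53;03

Each 10-minute DF block holds 10 × 60 × 30 − 9 × 2 = 17982 frames. 2092899 ÷ 17982 → 116 full blocks, remainder 6987.
Within the partial block the first minute is 1800 frames and each further minute 1798, so 3 further minute boundaries passed. Total skipped labels = 18 × 116 + 2 × 3 = 2094.
Non-drop label index = 2092899 + 2094 = 2094993; at 30 labels/s that is 19:23:53:03, i.e. DF 19:23:53;03.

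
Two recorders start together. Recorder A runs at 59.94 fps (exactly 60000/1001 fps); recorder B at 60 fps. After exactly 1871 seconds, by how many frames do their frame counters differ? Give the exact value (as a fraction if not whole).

112260/1001 frames

A emits 60000/1001 × 1871 = 112260000/1001 frames; B emits 60 × 1871 = 112260.
Difference = 112260/1001 frames (≈ 112.1479); B is ahead of A.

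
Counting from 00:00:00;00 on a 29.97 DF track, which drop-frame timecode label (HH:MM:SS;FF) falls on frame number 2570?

00:01:25;22

Each 10-minute DF block holds 10 × 60 × 30 − 9 × 2 = 17982 frames. 2570 ÷ 17982 → 0 full blocks, remainder 2570.
Within the partial block the first minute is 1800 frames and each further minute 1798, so 1 further minute boundary passed. Total skipped labels = 18 × 0 + 2 × 1 = 2.
Non-drop label index = 2570 + 2 = 2572; at 30 labels/s that is 00:01:25:22, i.e. DF 00:01:25;22.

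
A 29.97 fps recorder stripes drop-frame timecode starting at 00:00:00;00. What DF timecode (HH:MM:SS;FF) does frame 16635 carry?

00:09:15;03

Each 10-minute DF block holds 10 × 60 × 30 − 9 × 2 = 17982 frames. 16635 ÷ 17982 → 0 full blocks, remainder 16635.
Within the partial block the first minute is 1800 frames and each further minute 1798, so 9 further minute boundaries passed. Total skipped labels = 18 × 0 + 2 × 9 = 18.
Non-drop label index = 16635 + 18 = 16653; at 30 labels/s that is 00:09:15:03, i.e. DF 00:09:15;03.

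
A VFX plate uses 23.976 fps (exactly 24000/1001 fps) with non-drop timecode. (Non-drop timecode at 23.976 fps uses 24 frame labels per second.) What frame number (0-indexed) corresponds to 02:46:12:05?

239333

Total seconds to the label: (2 × 3600 + 46 × 60 + 12) = 9972.
Frame index = 9972 × 24 + 5 = 239333.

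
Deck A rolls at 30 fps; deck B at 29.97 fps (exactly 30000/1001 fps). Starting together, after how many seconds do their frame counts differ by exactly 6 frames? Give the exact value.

200.2 seconds

The gap grows by |30000/1001 − 30| = 30/1001 frames per second.
Time for a 6-frame gap: 6 ÷ (30/1001) = 200.2 s.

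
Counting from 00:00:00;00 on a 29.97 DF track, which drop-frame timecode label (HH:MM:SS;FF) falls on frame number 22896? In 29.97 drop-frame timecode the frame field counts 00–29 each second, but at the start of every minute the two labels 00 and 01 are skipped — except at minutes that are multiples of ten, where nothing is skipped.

00:12:43;28

Ten DF minutes hold 17982 frames, so frame 22896 lies in block 1 (frames 17982–35963) with 4914 frames into that block.
The block's first minute is 1800 frames and the rest 1798 each; 4914 frames reaches minute 2, so 1 × 18 + 2 × 2 = 22 labels have been skipped so far.
Adding those back, label number 22896 + 22 = 22918 at 30 labels/s is 763 s + 28 f = 0 h 12 min 43 s frame 28, i.e. 00:12:43;28.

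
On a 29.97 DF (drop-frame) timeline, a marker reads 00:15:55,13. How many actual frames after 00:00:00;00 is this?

28635

Complete 10-minute blocks: 1, each 17982 frames → 17982.
Remaining 5 whole minutes in the current block: 1800 + 4 × 1798 = 8992 frames.
Within the current minute: 55 × 30 + 13 − 2 = 1661 (labels ;00/;01 skipped at this minute). Total = 17982 + 8992 + 1661 = 28635.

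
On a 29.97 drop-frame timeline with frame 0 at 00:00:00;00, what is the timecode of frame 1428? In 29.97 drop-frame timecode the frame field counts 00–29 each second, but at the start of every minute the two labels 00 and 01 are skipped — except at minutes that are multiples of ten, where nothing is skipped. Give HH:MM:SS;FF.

Each 10-minute DF block holds 10 × 60 × 30 − 9 × 2 = 17982 frames. 1428 ÷ 17982 → 0 full blocks, remainder 1428.
Within the partial block the first minute is 1800 frames and each further minute 1798, so 0 further minute boundaries passed. Total skipped labels = 18 × 0 + 2 × 0 = 0.
Non-drop label index = 1428 + 0 = 1428; at 30 labels/s that is 00:00:47:18, i.e. DF 00:00:47;18.

00:00:47;18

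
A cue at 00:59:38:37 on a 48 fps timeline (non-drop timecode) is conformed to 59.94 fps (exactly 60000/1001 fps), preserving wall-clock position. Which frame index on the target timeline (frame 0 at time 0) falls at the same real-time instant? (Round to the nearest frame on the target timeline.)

Source frame index: (0×3600 + 59×60 + 38) × 48 + 37 = 171781.
Real time: 171781 / (48) = 171781/48 s.
Target frame: (171781/48) × (60000/1001) = 214726250/1001 ≈ 214511.738 → 214512.

frame 214512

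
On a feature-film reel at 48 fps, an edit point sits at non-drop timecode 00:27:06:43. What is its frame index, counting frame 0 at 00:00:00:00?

78091

Total seconds to the label: (0 × 3600 + 27 × 60 + 6) = 1626.
Frame index = 1626 × 48 + 43 = 78091.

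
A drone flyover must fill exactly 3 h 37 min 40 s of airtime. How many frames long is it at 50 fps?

3 h 37 min 40 s = 13060 s.
Frames = 13060 × 50 = 653000.

653000 frames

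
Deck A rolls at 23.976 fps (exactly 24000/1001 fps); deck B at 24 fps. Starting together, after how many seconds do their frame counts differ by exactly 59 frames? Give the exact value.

The gap grows by |24 − 24000/1001| = 24/1001 frames per second.
Time for a 59-frame gap: 59 ÷ (24/1001) = 59059/24 s.

59059/24 seconds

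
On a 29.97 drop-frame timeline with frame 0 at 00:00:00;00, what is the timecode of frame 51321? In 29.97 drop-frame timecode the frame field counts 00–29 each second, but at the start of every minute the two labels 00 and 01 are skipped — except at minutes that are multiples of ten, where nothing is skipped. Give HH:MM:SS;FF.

00:28:32;13

Each 10-minute DF block holds 10 × 60 × 30 − 9 × 2 = 17982 frames. 51321 ÷ 17982 → 2 full blocks, remainder 15357.
Within the partial block the first minute is 1800 frames and each further minute 1798, so 8 further minute boundaries passed. Total skipped labels = 18 × 2 + 2 × 8 = 52.
Non-drop label index = 51321 + 52 = 51373; at 30 labels/s that is 00:28:32:13, i.e. DF 00:28:32;13.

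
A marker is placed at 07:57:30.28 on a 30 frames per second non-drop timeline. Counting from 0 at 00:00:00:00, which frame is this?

Total seconds to the label: (7 × 3600 + 57 × 60 + 30) = 28650.
Frame index = 28650 × 30 + 28 = 859528.

859528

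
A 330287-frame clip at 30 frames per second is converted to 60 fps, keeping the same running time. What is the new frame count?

660574 frames

Frames at target rate = 330287 × (60) / (30) = 660574.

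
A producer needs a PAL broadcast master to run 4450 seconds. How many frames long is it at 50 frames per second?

Frames = 4450 × 50 = 222500.

222500 frames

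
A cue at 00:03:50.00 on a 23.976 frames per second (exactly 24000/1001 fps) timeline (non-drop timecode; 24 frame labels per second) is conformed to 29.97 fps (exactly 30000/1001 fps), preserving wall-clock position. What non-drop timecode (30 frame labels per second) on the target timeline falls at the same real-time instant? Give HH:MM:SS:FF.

00:03:50:00

Source frame index: (0×3600 + 3×60 + 50) × 24 + 0 = 5520.
Real time: 5520 / (24000/1001) = 23023/100 s.
Target frame: (23023/100) × (30000/1001) = 6900.
At 30 labels/s: frame 6900 → 00:03:50:00.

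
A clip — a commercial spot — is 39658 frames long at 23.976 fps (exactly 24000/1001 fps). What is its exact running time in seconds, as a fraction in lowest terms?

Running time = 39658 ÷ (24000/1001) = 39658 × 1001/24000 = 19848829/12000 s.

19848829/12000 seconds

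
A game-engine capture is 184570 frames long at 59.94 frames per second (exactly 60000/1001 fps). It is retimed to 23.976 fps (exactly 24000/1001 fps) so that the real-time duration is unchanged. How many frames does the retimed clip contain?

Frames at target rate = 184570 × (24000/1001) / (60000/1001) = 73828.

73828 frames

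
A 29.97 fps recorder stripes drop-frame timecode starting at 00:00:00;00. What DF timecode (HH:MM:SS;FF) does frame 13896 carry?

00:07:43;20

Each 10-minute DF block holds 10 × 60 × 30 − 9 × 2 = 17982 frames. 13896 ÷ 17982 → 0 full blocks, remainder 13896.
Within the partial block the first minute is 1800 frames and each further minute 1798, so 7 further minute boundaries passed. Total skipped labels = 18 × 0 + 2 × 7 = 14.
Non-drop label index = 13896 + 14 = 13910; at 30 labels/s that is 00:07:43:20, i.e. DF 00:07:43;20.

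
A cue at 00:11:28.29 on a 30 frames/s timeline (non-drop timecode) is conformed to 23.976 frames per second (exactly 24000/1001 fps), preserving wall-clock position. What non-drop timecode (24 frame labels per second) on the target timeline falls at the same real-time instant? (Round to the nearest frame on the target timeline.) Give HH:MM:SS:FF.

Source frame index: (0×3600 + 11×60 + 28) × 30 + 29 = 20669.
Real time: 20669 / (30) = 20669/30 s.
Target frame: (20669/30) × (24000/1001) = 1503200/91 ≈ 16518.681 → 16519.
At 24 labels/s: frame 16519 → 00:11:28:07.

00:11:28:07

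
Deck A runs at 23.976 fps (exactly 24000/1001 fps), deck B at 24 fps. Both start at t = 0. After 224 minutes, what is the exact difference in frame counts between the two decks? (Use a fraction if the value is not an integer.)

46080/143 frames

224 min = 13440 s.
A emits 24000/1001 × 13440 = 46080000/143 frames; B emits 24 × 13440 = 322560.
Difference = 46080/143 frames (≈ 322.2378); B is ahead of A.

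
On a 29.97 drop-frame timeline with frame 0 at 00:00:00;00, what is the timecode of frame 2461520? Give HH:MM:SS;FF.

Each 10-minute DF block holds 10 × 60 × 30 − 9 × 2 = 17982 frames. 2461520 ÷ 17982 → 136 full blocks, remainder 15968.
Within the partial block the first minute is 1800 frames and each further minute 1798, so 8 further minute boundaries passed. Total skipped labels = 18 × 136 + 2 × 8 = 2464.
Non-drop label index = 2461520 + 2464 = 2463984; at 30 labels/s that is 22:48:52:24, i.e. DF 22:48:52;24.

22:48:52;24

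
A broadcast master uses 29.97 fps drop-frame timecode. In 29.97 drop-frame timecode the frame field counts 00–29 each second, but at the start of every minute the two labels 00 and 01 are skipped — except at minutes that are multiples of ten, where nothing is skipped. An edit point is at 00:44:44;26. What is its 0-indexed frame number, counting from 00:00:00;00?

80466

As if non-drop at 30 labels/s: (0 × 3600 + 44 × 60 + 44) × 30 + 26 = 80546.
Minute boundaries passed: 44; those not divisible by 10: 44 − 4 = 40; dropped labels = 2 × 40 = 80.
Actual frame index = 80546 − 80 = 80466.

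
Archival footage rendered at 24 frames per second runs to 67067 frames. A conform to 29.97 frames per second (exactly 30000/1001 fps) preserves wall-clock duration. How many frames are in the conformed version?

Target frames = source frames × (target rate / source rate) = 67067 × (30000/1001)/(24) = 67067 × 1250/1001 = 83750.

83750 frames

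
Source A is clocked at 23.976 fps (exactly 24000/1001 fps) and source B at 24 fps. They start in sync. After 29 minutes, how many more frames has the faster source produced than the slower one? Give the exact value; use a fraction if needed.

41760/1001 frames

29 min = 1740 s.
A emits 24000/1001 × 1740 = 41760000/1001 frames; B emits 24 × 1740 = 41760.
Difference = 41760/1001 frames (≈ 41.7183); B is ahead of A.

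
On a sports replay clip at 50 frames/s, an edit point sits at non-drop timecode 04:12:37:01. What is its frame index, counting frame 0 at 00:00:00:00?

Total seconds to the label: (4 × 3600 + 12 × 60 + 37) = 15157.
Frame index = 15157 × 50 + 1 = 757851.

757851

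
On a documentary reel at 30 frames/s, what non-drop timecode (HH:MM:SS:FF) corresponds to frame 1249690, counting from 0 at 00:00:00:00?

11:34:16:10

1249690 ÷ 30 = 41656 full seconds, remainder 10 frames.
41656 s = 11 h 34 min 16 s.
Timecode: 11:34:16:10.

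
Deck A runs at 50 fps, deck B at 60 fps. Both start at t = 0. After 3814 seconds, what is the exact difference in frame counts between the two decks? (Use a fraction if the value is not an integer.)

38140 frames

A emits 50 × 3814 = 190700 frames; B emits 60 × 3814 = 228840.
Difference = 38140 frames; B is ahead of A.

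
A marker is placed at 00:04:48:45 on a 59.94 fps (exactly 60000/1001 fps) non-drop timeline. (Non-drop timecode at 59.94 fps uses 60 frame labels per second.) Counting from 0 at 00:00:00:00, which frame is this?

17325

Total seconds to the label: (0 × 3600 + 4 × 60 + 48) = 288.
Frame index = 288 × 60 + 45 = 17325.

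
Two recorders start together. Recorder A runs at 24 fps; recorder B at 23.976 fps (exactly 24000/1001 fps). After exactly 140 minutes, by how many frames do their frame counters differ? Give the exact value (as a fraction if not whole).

140 min = 8400 s.
A emits 24 × 8400 = 201600 frames; B emits 24000/1001 × 8400 = 28800000/143.
Difference = 28800/143 frames (≈ 201.3986); B is behind A.

28800/143 frames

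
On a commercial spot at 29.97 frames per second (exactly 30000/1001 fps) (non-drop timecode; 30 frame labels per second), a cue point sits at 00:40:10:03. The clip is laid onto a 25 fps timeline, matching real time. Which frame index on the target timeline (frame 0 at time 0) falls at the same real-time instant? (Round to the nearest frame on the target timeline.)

frame 60313

Source frame index: (0×3600 + 40×60 + 10) × 30 + 3 = 72303.
Real time: 72303 / (30000/1001) = 24125101/10000 s.
Target frame: (24125101/10000) × (25) = 24125101/400 ≈ 60312.753 → 60313.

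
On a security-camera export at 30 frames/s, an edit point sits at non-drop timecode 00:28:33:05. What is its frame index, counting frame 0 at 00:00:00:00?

Total seconds to the label: (0 × 3600 + 28 × 60 + 33) = 1713.
Frame index = 1713 × 30 + 5 = 51395.

51395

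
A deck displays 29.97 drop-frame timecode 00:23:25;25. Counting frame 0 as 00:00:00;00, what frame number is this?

42133

Complete 10-minute blocks: 2, each 17982 frames → 35964.
Remaining 3 whole minutes in the current block: 1800 + 2 × 1798 = 5396 frames.
Within the current minute: 25 × 30 + 25 − 2 = 773 (labels ;00/;01 skipped at this minute). Total = 35964 + 5396 + 773 = 42133.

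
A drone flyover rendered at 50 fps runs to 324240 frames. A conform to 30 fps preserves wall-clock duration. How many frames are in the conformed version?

194544 frames

Target frames = source frames × (target rate / source rate) = 324240 × (30)/(50) = 324240 × 3/5 = 194544.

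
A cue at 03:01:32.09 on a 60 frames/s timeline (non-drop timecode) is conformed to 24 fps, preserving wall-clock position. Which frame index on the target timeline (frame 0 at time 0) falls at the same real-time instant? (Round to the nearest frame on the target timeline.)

frame 261412

Source frame index: (3×3600 + 1×60 + 32) × 60 + 9 = 653529.
Real time: 653529 / (60) = 217843/20 s.
Target frame: (217843/20) × (24) = 1307058/5 ≈ 261411.600 → 261412.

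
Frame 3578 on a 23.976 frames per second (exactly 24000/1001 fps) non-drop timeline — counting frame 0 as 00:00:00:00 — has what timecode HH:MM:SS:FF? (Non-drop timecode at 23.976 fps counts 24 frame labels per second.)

00:02:29:02

3578 ÷ 24 = 149 full seconds, remainder 2 frames.
149 s = 0 h 2 min 29 s.
Timecode: 00:02:29:02.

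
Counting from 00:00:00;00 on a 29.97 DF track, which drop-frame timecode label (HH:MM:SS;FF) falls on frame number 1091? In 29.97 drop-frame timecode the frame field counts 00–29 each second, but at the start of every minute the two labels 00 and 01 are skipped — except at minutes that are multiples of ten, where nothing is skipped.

Each 10-minute DF block holds 10 × 60 × 30 − 9 × 2 = 17982 frames. 1091 ÷ 17982 → 0 full blocks, remainder 1091.
Within the partial block the first minute is 1800 frames and each further minute 1798, so 0 further minute boundaries passed. Total skipped labels = 18 × 0 + 2 × 0 = 0.
Non-drop label index = 1091 + 0 = 1091; at 30 labels/s that is 00:00:36:11, i.e. DF 00:00:36;11.

00:00:36;11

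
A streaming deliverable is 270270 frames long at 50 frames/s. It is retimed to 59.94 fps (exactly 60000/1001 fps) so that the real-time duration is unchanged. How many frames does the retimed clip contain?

324000 frames

Target frames = source frames × (target rate / source rate) = 270270 × (60000/1001)/(50) = 270270 × 1200/1001 = 324000.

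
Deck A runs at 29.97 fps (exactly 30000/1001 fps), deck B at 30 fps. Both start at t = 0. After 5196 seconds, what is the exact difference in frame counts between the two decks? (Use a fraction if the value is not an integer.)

A emits 30000/1001 × 5196 = 155880000/1001 frames; B emits 30 × 5196 = 155880.
Difference = 155880/1001 frames (≈ 155.7243); B is ahead of A.

155880/1001 frames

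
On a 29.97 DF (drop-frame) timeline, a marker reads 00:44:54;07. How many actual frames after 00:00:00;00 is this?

Complete 10-minute blocks: 4, each 17982 frames → 71928.
Remaining 4 whole minutes in the current block: 1800 + 3 × 1798 = 7194 frames.
Within the current minute: 54 × 30 + 7 − 2 = 1625 (labels ;00/;01 skipped at this minute). Total = 71928 + 7194 + 1625 = 80747.

80747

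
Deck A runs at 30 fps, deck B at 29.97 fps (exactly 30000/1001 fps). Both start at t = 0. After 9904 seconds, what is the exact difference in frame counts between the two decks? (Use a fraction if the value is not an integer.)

297120/1001 frames

A emits 30 × 9904 = 297120 frames; B emits 30000/1001 × 9904 = 297120000/1001.
Difference = 297120/1001 frames (≈ 296.8232); B is behind A.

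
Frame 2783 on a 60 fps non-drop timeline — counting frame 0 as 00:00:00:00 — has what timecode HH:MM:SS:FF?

2783 ÷ 60 = 46 full seconds, remainder 23 frames.
46 s = 0 h 0 min 46 s.
Timecode: 00:00:46:23.

00:00:46:23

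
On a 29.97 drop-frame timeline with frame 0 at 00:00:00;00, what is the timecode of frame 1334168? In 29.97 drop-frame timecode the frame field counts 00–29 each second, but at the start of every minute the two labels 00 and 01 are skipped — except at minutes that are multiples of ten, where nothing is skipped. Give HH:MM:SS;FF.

12:21:56;22

Ten DF minutes hold 17982 frames, so frame 1334168 lies in block 74 (frames 1330668–1348649) with 3500 frames into that block.
The block's first minute is 1800 frames and the rest 1798 each; 3500 frames reaches minute 1, so 74 × 18 + 1 × 2 = 1334 labels have been skipped so far.
Adding those back, label number 1334168 + 1334 = 1335502 at 30 labels/s is 44516 s + 22 f = 12 h 21 min 56 s frame 22, i.e. 12:21:56;22.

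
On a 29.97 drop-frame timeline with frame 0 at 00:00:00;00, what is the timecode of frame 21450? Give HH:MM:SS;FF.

Each 10-minute DF block holds 10 × 60 × 30 − 9 × 2 = 17982 frames. 21450 ÷ 17982 → 1 full block, remainder 3468.
Within the partial block the first minute is 1800 frames and each further minute 1798, so 1 further minute boundary passed. Total skipped labels = 18 × 1 + 2 × 1 = 20.
Non-drop label index = 21450 + 20 = 21470; at 30 labels/s that is 00:11:55:20, i.e. DF 00:11:55;20.

00:11:55;20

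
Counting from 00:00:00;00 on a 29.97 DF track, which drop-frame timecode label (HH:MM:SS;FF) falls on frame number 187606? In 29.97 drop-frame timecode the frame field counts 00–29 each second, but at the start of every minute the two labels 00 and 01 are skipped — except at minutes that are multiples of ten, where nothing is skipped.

Each 10-minute DF block holds 10 × 60 × 30 − 9 × 2 = 17982 frames. 187606 ÷ 17982 → 10 full blocks, remainder 7786.
Within the partial block the first minute is 1800 frames and each further minute 1798, so 4 further minute boundaries passed. Total skipped labels = 18 × 10 + 2 × 4 = 188.
Non-drop label index = 187606 + 188 = 187794; at 30 labels/s that is 01:44:19:24, i.e. DF 01:44:19;24.

01:44:19;24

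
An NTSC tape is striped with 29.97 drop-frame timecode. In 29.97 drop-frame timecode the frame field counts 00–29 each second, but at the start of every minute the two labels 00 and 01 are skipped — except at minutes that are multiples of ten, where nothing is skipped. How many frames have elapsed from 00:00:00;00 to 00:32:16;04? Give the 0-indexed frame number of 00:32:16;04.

58026

Complete 10-minute blocks: 3, each 17982 frames → 53946.
Remaining 2 whole minutes in the current block: 1800 + 1 × 1798 = 3598 frames.
Within the current minute: 16 × 30 + 4 − 2 = 482 (labels ;00/;01 skipped at this minute). Total = 53946 + 3598 + 482 = 58026.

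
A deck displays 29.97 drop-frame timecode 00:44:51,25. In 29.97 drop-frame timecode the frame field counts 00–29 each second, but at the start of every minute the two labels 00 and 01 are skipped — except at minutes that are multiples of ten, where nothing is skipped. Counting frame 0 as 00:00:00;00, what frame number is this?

80675

As if non-drop at 30 labels/s: (0 × 3600 + 44 × 60 + 51) × 30 + 25 = 80755.
Minute boundaries passed: 44; those not divisible by 10: 44 − 4 = 40; dropped labels = 2 × 40 = 80.
Actual frame index = 80755 − 80 = 80675.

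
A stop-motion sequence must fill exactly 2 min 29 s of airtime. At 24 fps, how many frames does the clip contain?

2 min 29 s = 149 s.
Frames = 149 × 24 = 3576.

3576 frames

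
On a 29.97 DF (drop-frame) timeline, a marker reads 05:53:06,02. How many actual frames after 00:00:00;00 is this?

Complete 10-minute blocks: 35, each 17982 frames → 629370.
Remaining 3 whole minutes in the current block: 1800 + 2 × 1798 = 5396 frames.
Within the current minute: 6 × 30 + 2 − 2 = 180 (labels ;00/;01 skipped at this minute). Total = 629370 + 5396 + 180 = 634946.

634946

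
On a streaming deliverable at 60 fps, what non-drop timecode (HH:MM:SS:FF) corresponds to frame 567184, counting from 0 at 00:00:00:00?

567184 ÷ 60 = 9453 full seconds, remainder 4 frames.
9453 s = 2 h 37 min 33 s.
Timecode: 02:37:33:04.

02:37:33:04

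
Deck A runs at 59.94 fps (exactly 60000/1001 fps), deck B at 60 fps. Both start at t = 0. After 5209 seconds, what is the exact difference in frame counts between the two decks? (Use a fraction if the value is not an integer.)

A emits 60000/1001 × 5209 = 312540000/1001 frames; B emits 60 × 5209 = 312540.
Difference = 312540/1001 frames (≈ 312.2278); B is ahead of A.

312540/1001 frames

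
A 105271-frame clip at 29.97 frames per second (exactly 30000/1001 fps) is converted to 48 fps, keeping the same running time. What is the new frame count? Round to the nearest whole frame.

Frames at target rate = 105271 × (48) / (30000/1001) = 105376271/625 ≈ 168602.034.
Nearest whole frame: 168602.

168602 frames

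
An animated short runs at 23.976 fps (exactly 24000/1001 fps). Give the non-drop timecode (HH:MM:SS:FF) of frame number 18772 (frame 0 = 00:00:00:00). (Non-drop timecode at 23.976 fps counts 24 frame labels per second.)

00:13:02:04

18772 ÷ 24 = 782 full seconds, remainder 4 frames.
782 s = 0 h 13 min 2 s.
Timecode: 00:13:02:04.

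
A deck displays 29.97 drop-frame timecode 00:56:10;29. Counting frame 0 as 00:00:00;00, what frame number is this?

101027

Complete 10-minute blocks: 5, each 17982 frames → 89910.
Remaining 6 whole minutes in the current block: 1800 + 5 × 1798 = 10790 frames.
Within the current minute: 10 × 30 + 29 − 2 = 327 (labels ;00/;01 skipped at this minute). Total = 89910 + 10790 + 327 = 101027.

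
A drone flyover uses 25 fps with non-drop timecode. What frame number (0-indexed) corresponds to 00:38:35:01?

57876

Total seconds to the label: (0 × 3600 + 38 × 60 + 35) = 2315.
Frame index = 2315 × 25 + 1 = 57876.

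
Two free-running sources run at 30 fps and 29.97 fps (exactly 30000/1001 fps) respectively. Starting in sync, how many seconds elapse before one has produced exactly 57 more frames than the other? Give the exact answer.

The gap grows by |30000/1001 − 30| = 30/1001 frames per second.
Time for a 57-frame gap: 57 ÷ (30/1001) = 1901.9 s.

1901.9 seconds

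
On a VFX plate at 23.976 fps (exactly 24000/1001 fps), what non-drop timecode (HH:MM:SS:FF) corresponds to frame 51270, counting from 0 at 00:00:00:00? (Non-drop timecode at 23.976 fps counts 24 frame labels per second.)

00:35:36:06

51270 ÷ 24 = 2136 full seconds, remainder 6 frames.
2136 s = 0 h 35 min 36 s.
Timecode: 00:35:36:06.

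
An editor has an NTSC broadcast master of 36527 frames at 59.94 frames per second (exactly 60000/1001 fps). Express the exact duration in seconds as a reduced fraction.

36563527/60000 seconds

Running time = 36527 ÷ (60000/1001) = 36527 × 1001/60000 = 36563527/60000 s.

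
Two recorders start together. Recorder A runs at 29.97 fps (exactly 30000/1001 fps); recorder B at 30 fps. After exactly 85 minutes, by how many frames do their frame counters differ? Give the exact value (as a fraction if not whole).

85 min = 5100 s.
A emits 30000/1001 × 5100 = 153000000/1001 frames; B emits 30 × 5100 = 153000.
Difference = 153000/1001 frames (≈ 152.8472); B is ahead of A.

153000/1001 frames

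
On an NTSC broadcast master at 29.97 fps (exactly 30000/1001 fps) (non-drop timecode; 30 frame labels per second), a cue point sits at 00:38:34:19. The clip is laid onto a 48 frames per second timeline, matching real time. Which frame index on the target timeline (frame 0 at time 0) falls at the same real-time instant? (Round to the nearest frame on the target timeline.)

frame 111214

Source frame index: (0×3600 + 38×60 + 34) × 30 + 19 = 69439.
Real time: 69439 / (30000/1001) = 69508439/30000 s.
Target frame: (69508439/30000) × (48) = 69508439/625 ≈ 111213.502 → 111214.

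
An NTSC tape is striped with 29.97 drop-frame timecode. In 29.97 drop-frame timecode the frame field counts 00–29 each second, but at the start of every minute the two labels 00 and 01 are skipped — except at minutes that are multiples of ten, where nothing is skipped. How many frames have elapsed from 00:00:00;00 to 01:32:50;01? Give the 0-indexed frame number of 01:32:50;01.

166935

As if non-drop at 30 labels/s: (1 × 3600 + 32 × 60 + 50) × 30 + 1 = 167101.
Minute boundaries passed: 92; those not divisible by 10: 92 − 9 = 83; dropped labels = 2 × 83 = 166.
Actual frame index = 167101 − 166 = 166935.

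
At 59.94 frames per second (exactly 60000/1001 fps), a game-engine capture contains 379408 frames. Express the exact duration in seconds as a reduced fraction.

23736713/3750 seconds

Running time = 379408 ÷ (60000/1001) = 379408 × 1001/60000 = 23736713/3750 s.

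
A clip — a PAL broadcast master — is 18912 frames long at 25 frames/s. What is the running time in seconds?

756.48 seconds

Running time = 18912 / (25) = 756.48 s.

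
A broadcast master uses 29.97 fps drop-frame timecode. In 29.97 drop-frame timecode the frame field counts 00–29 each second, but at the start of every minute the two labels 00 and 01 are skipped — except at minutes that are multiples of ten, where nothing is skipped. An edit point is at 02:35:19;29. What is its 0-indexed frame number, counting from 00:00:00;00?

279319

Complete 10-minute blocks: 15, each 17982 frames → 269730.
Remaining 5 whole minutes in the current block: 1800 + 4 × 1798 = 8992 frames.
Within the current minute: 19 × 30 + 29 − 2 = 597 (labels ;00/;01 skipped at this minute). Total = 269730 + 8992 + 597 = 279319.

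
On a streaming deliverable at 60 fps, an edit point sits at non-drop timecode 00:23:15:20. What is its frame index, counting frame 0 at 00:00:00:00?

Total seconds to the label: (0 × 3600 + 23 × 60 + 15) = 1395.
Frame index = 1395 × 60 + 20 = 83720.

83720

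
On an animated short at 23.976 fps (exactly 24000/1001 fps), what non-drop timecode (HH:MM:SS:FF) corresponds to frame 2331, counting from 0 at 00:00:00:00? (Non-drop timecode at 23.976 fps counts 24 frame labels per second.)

2331 ÷ 24 = 97 full seconds, remainder 3 frames.
97 s = 0 h 1 min 37 s.
Timecode: 00:01:37:03.

00:01:37:03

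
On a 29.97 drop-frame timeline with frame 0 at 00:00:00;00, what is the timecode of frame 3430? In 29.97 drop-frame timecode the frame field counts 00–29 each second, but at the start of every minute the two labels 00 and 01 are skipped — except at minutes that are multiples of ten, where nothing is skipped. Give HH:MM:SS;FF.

00:01:54;12

Ten DF minutes hold 17982 frames, so frame 3430 lies in block 0 (frames 0–17981) with 3430 frames into that block.
The block's first minute is 1800 frames and the rest 1798 each; 3430 frames reaches minute 1, so 0 × 18 + 1 × 2 = 2 labels have been skipped so far.
Adding those back, label number 3430 + 2 = 3432 at 30 labels/s is 114 s + 12 f = 0 h 1 min 54 s frame 12, i.e. 00:01:54;12.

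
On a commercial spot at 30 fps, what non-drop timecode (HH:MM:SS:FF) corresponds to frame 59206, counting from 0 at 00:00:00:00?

00:32:53:16

59206 ÷ 30 = 1973 full seconds, remainder 16 frames.
1973 s = 0 h 32 min 53 s.
Timecode: 00:32:53:16.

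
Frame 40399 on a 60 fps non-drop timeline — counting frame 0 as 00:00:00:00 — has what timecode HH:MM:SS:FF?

40399 ÷ 60 = 673 full seconds, remainder 19 frames.
673 s = 0 h 11 min 13 s.
Timecode: 00:11:13:19.

00:11:13:19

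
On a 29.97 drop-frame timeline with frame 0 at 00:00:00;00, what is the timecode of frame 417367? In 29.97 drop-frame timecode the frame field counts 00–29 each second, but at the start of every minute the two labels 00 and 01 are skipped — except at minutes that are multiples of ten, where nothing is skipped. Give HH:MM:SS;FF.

Each 10-minute DF block holds 10 × 60 × 30 − 9 × 2 = 17982 frames. 417367 ÷ 17982 → 23 full blocks, remainder 3781.
Within the partial block the first minute is 1800 frames and each further minute 1798, so 2 further minute boundaries passed. Total skipped labels = 18 × 23 + 2 × 2 = 418.
Non-drop label index = 417367 + 418 = 417785; at 30 labels/s that is 03:52:06:05, i.e. DF 03:52:06;05.

03:52:06;05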